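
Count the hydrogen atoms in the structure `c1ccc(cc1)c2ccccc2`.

10

Hydrogens are implicit in SMILES; fill each atom to its normal valence:
  10 × C (aromatic): 1 H each → 10
  2 × C (aromatic): no H
  Total hydrogens = 10.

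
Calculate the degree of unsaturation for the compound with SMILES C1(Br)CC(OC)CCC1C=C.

2

Molecular formula from the SMILES: C9H15BrO.
DoU = (2C + 2 + N − H − X)/2 = (2·9 + 2 + 0 − 15 − 1)/2 = 4/2 = 2.
(Structurally: 1 ring(s) + 1 π bond(s) = 2.)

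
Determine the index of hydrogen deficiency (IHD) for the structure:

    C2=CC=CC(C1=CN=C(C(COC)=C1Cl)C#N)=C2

10

Molecular formula from the SMILES: C14H11ClN2O.
DoU = (2C + 2 + N − H − X)/2 = (2·14 + 2 + 2 − 11 − 1)/2 = 20/2 = 10.
(Structurally: 2 ring(s) + 8 π bond(s) = 10.)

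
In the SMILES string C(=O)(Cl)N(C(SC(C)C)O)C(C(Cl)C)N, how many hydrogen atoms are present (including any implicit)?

16

Hydrogens are implicit in SMILES; fill each atom to its normal valence:
  4 × C: 1 H each → 4
  3 × C: 3 H each → 9
  2 × Cl: no H
  1 × C: no H
  1 × N: 2 H
  1 × N: no H
  1 × O: 1 H
  1 × O: no H
  1 × S: no H
  Total hydrogens = 16.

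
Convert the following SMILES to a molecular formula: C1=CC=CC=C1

C6H6

Heavy atoms from the SMILES: 6 C.
Implicit hydrogens by atom environment:
  6 × C (aromatic): 1 H each → 6
  Total hydrogens = 6.
Molecular formula: C6H6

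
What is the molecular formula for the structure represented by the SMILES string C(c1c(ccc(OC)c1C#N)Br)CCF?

Heavy atoms from the SMILES: 1 Br, 11 C, 1 F, 1 N, 1 O.
Implicit hydrogens by atom environment:
  4 × C (aromatic): no H
  3 × C: 2 H each → 6
  2 × C (aromatic): 1 H each → 2
  1 × Br: no H
  1 × C: 3 H
  1 × C: no H
  1 × F: no H
  1 × N: no H
  1 × O: no H
  Total hydrogens = 11.
Molecular formula: C11H11BrFNO

C11H11BrFNO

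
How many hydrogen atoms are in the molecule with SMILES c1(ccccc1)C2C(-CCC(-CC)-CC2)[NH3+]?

Hydrogens are implicit in SMILES; fill each atom to its normal valence:
  5 × C: 2 H each → 10
  5 × C (aromatic): 1 H each → 5
  3 × C: 1 H each → 3
  1 × C: 3 H
  1 × C (aromatic): no H
  1 × N (charge +1): 3 H
  Total hydrogens = 24.

24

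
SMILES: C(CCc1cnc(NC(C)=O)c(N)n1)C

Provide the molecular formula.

Heavy atoms from the SMILES: 10 C, 4 N, 1 O.
Implicit hydrogens by atom environment:
  3 × C: 2 H each → 6
  3 × C (aromatic): no H
  2 × C: 3 H each → 6
  2 × N (aromatic): no H
  1 × C (aromatic): 1 H
  1 × C: no H
  1 × N: 2 H
  1 × N: 1 H
  1 × O: no H
  Total hydrogens = 16.
Molecular formula: C10H16N4O

C10H16N4O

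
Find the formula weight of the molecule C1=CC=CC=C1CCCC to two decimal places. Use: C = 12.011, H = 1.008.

134.22

Molecular formula: C10H14.
M = 10×12.011 + 14×1.008 = 134.22 g/mol.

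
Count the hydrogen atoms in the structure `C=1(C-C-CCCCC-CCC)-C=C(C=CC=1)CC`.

Hydrogens are implicit in SMILES; fill each atom to its normal valence:
  10 × C: 2 H each → 20
  4 × C (aromatic): 1 H each → 4
  2 × C: 3 H each → 6
  2 × C (aromatic): no H
  Total hydrogens = 30.

30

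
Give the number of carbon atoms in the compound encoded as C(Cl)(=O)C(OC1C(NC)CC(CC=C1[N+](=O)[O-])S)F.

The symbol for carbon appears 10 times in the SMILES. (Cl is a single chlorine, not C + l.)

10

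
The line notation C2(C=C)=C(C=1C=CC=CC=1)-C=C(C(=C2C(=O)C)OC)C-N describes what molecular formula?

Heavy atoms from the SMILES: 18 C, 1 N, 2 O.
Implicit hydrogens by atom environment:
  6 × C (aromatic): 1 H each → 6
  6 × C (aromatic): no H
  2 × C: 3 H each → 6
  2 × C: 2 H each → 4
  2 × O: no H
  1 × C: 1 H
  1 × C: no H
  1 × N: 2 H
  Total hydrogens = 19.
Molecular formula: C18H19NO2

C18H19NO2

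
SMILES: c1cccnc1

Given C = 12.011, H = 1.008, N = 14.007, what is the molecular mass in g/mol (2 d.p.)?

Molecular formula: C5H5N.
M = 5×12.011 + 5×1.008 + 1×14.007 = 79.10 g/mol.

79.10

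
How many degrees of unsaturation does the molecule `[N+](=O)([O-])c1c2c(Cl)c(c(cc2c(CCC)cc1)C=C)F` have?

Molecular formula from the SMILES: C15H13ClFNO2.
DoU = (2C + 2 + N − H − X)/2 = (2·15 + 2 + 1 − 13 − 2)/2 = 18/2 = 9.
(Structurally: 2 ring(s) + 7 π bond(s) = 9.)

9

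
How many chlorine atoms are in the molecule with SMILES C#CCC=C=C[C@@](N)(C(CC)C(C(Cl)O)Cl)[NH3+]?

2

The symbol for chlorine appears 2 times in the SMILES.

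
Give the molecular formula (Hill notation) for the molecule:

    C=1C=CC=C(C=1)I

C6H5I

Heavy atoms from the SMILES: 6 C, 1 I.
Implicit hydrogens by atom environment:
  5 × C (aromatic): 1 H each → 5
  1 × C (aromatic): no H
  1 × I: no H
  Total hydrogens = 5.
Molecular formula: C6H5I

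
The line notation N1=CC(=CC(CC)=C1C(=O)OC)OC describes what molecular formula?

Heavy atoms from the SMILES: 10 C, 1 N, 3 O.
Implicit hydrogens by atom environment:
  3 × C: 3 H each → 9
  3 × C (aromatic): no H
  3 × O: no H
  2 × C (aromatic): 1 H each → 2
  1 × C: 2 H
  1 × C: no H
  1 × N (aromatic): no H
  Total hydrogens = 13.
Molecular formula: C10H13NO3

C10H13NO3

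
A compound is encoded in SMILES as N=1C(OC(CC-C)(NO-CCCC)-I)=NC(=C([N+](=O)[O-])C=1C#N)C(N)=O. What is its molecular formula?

C14H19IN6O5

Heavy atoms from the SMILES: 14 C, 1 I, 6 N, 5 O.
Implicit hydrogens by atom environment:
  5 × C: 2 H each → 10
  4 × C (aromatic): no H
  4 × O: no H
  3 × C: no H
  2 × C: 3 H each → 6
  2 × N (aromatic): no H
  1 × I: no H
  1 × N: 2 H
  1 × N: 1 H
  1 × N (charge +1): no H
  1 × N: no H
  1 × O (charge -1): no H
  Total hydrogens = 19.
Molecular formula: C14H19IN6O5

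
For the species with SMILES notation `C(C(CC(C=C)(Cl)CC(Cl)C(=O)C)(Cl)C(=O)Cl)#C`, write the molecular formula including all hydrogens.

C12H12Cl4O2

Heavy atoms from the SMILES: 12 C, 4 Cl, 2 O.
Implicit hydrogens by atom environment:
  5 × C: no H
  4 × Cl: no H
  3 × C: 2 H each → 6
  3 × C: 1 H each → 3
  2 × O: no H
  1 × C: 3 H
  Total hydrogens = 12.
Molecular formula: C12H12Cl4O2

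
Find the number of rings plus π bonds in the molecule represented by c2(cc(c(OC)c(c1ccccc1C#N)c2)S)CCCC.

Molecular formula from the SMILES: C18H19NOS.
DoU = (2C + 2 + N − H − X)/2 = (2·18 + 2 + 1 − 19 − 0)/2 = 20/2 = 10.
(Structurally: 2 ring(s) + 8 π bond(s) = 10.)

10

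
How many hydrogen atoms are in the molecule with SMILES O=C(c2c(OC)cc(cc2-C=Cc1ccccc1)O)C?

Hydrogens are implicit in SMILES; fill each atom to its normal valence:
  7 × C (aromatic): 1 H each → 7
  5 × C (aromatic): no H
  2 × C: 3 H each → 6
  2 × C: 1 H each → 2
  2 × O: no H
  1 × C: no H
  1 × O: 1 H
  Total hydrogens = 16.

16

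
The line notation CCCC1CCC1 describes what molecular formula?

C7H14

Heavy atoms from the SMILES: 7 C.
Implicit hydrogens by atom environment:
  5 × C: 2 H each → 10
  1 × C: 3 H
  1 × C: 1 H
  Total hydrogens = 14.
Molecular formula: C7H14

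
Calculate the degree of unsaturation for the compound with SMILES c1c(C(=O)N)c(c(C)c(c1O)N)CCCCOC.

Molecular formula from the SMILES: C13H20N2O3.
DoU = (2C + 2 + N − H − X)/2 = (2·13 + 2 + 2 − 20 − 0)/2 = 10/2 = 5.
(Structurally: 1 ring(s) + 4 π bond(s) = 5.)

5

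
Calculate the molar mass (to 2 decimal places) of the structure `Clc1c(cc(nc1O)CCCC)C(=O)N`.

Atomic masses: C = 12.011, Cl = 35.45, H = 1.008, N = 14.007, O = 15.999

Molecular formula: C10H13ClN2O2.
M = 10×12.011 + 1×35.45 + 13×1.008 + 2×14.007 + 2×15.999 = 228.68 g/mol.

228.68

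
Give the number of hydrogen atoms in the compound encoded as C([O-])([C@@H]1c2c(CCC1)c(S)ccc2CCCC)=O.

19

Hydrogens are implicit in SMILES; fill each atom to its normal valence:
  6 × C: 2 H each → 12
  4 × C (aromatic): no H
  2 × C (aromatic): 1 H each → 2
  1 × C: 3 H
  1 × C: 1 H
  1 × C: no H
  1 × O: no H
  1 × O (charge -1): no H
  1 × S: 1 H
  Total hydrogens = 19.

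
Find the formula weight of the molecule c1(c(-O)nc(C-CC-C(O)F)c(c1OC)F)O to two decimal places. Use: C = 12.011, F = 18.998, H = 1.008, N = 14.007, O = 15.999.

Molecular formula: C10H13F2NO4.
M = 10×12.011 + 2×18.998 + 13×1.008 + 1×14.007 + 4×15.999 = 249.21 g/mol.

249.21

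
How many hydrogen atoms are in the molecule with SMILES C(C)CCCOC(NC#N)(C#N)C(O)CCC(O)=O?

19

Hydrogens are implicit in SMILES; fill each atom to its normal valence:
  6 × C: 2 H each → 12
  4 × C: no H
  2 × N: no H
  2 × O: 1 H each → 2
  2 × O: no H
  1 × C: 3 H
  1 × C: 1 H
  1 × N: 1 H
  Total hydrogens = 19.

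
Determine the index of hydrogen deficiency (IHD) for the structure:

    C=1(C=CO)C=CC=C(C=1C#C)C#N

9

Molecular formula from the SMILES: C11H7NO.
DoU = (2C + 2 + N − H − X)/2 = (2·11 + 2 + 1 − 7 − 0)/2 = 18/2 = 9.
(Structurally: 1 ring(s) + 8 π bond(s) = 9.)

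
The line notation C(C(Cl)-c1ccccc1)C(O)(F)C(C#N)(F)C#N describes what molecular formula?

Heavy atoms from the SMILES: 12 C, 1 Cl, 2 F, 2 N, 1 O.
Implicit hydrogens by atom environment:
  5 × C (aromatic): 1 H each → 5
  4 × C: no H
  2 × F: no H
  2 × N: no H
  1 × C: 2 H
  1 × C: 1 H
  1 × C (aromatic): no H
  1 × Cl: no H
  1 × O: 1 H
  Total hydrogens = 9.
Molecular formula: C12H9ClF2N2O

C12H9ClF2N2O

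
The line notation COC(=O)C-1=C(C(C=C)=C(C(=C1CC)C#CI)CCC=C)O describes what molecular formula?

C18H19IO3

Heavy atoms from the SMILES: 18 C, 1 I, 3 O.
Implicit hydrogens by atom environment:
  6 × C (aromatic): no H
  5 × C: 2 H each → 10
  3 × C: no H
  2 × C: 3 H each → 6
  2 × C: 1 H each → 2
  2 × O: no H
  1 × I: no H
  1 × O: 1 H
  Total hydrogens = 19.
Molecular formula: C18H19IO3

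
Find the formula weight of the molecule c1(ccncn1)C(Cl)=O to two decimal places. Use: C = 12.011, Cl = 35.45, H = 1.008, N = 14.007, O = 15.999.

142.54

Molecular formula: C5H3ClN2O.
M = 5×12.011 + 1×35.45 + 3×1.008 + 2×14.007 + 1×15.999 = 142.54 g/mol.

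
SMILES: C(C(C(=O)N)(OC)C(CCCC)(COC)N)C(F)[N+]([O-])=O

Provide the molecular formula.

Heavy atoms from the SMILES: 12 C, 1 F, 3 N, 5 O.
Implicit hydrogens by atom environment:
  5 × C: 2 H each → 10
  4 × O: no H
  3 × C: 3 H each → 9
  3 × C: no H
  2 × N: 2 H each → 4
  1 × C: 1 H
  1 × F: no H
  1 × N (charge +1): no H
  1 × O (charge -1): no H
  Total hydrogens = 24.
Molecular formula: C12H24FN3O5

C12H24FN3O5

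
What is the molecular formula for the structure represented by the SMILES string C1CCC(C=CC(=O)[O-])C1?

Heavy atoms from the SMILES: 8 C, 2 O.
Implicit hydrogens by atom environment:
  4 × C: 2 H each → 8
  3 × C: 1 H each → 3
  1 × C: no H
  1 × O: no H
  1 × O (charge -1): no H
  Total hydrogens = 11.
Net charge -1.
Molecular formula: C8H11O2-

C8H11O2-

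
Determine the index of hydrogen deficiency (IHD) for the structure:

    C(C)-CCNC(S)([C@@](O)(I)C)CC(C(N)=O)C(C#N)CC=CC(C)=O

5

Molecular formula from the SMILES: C17H28IN3O3S.
DoU = (2C + 2 + N − H − X)/2 = (2·17 + 2 + 3 − 28 − 1)/2 = 10/2 = 5.
(Structurally: 0 ring(s) + 5 π bond(s) = 5.)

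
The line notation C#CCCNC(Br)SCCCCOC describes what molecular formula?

C10H18BrNOS

Heavy atoms from the SMILES: 1 Br, 10 C, 1 N, 1 O, 1 S.
Implicit hydrogens by atom environment:
  6 × C: 2 H each → 12
  2 × C: 1 H each → 2
  1 × Br: no H
  1 × C: 3 H
  1 × C: no H
  1 × N: 1 H
  1 × O: no H
  1 × S: no H
  Total hydrogens = 18.
Molecular formula: C10H18BrNOS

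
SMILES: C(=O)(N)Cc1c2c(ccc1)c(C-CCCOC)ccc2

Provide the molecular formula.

C17H21NO2

Heavy atoms from the SMILES: 17 C, 1 N, 2 O.
Implicit hydrogens by atom environment:
  6 × C (aromatic): 1 H each → 6
  5 × C: 2 H each → 10
  4 × C (aromatic): no H
  2 × O: no H
  1 × C: 3 H
  1 × C: no H
  1 × N: 2 H
  Total hydrogens = 21.
Molecular formula: C17H21NO2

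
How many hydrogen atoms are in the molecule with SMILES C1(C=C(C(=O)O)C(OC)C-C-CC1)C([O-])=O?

15

Hydrogens are implicit in SMILES; fill each atom to its normal valence:
  4 × C: 2 H each → 8
  3 × C: 1 H each → 3
  3 × C: no H
  3 × O: no H
  1 × C: 3 H
  1 × O: 1 H
  1 × O (charge -1): no H
  Total hydrogens = 15.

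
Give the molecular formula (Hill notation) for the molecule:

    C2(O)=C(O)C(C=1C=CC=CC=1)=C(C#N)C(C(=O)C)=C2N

Heavy atoms from the SMILES: 15 C, 2 N, 3 O.
Implicit hydrogens by atom environment:
  7 × C (aromatic): no H
  5 × C (aromatic): 1 H each → 5
  2 × C: no H
  2 × O: 1 H each → 2
  1 × C: 3 H
  1 × N: 2 H
  1 × N: no H
  1 × O: no H
  Total hydrogens = 12.
Molecular formula: C15H12N2O3

C15H12N2O3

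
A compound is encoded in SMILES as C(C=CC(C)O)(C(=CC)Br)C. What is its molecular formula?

Heavy atoms from the SMILES: 1 Br, 9 C, 1 O.
Implicit hydrogens by atom environment:
  5 × C: 1 H each → 5
  3 × C: 3 H each → 9
  1 × Br: no H
  1 × C: no H
  1 × O: 1 H
  Total hydrogens = 15.
Molecular formula: C9H15BrO

C9H15BrO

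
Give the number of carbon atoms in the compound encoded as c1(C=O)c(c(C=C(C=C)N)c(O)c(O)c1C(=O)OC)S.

13

The symbol for carbon appears 13 times in the SMILES. Lowercase c denotes aromatic carbon and counts toward C.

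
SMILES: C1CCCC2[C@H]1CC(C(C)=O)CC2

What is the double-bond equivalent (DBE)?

Molecular formula from the SMILES: C12H20O.
DoU = (2C + 2 + N − H − X)/2 = (2·12 + 2 + 0 − 20 − 0)/2 = 6/2 = 3.
(Structurally: 2 ring(s) + 1 π bond(s) = 3.)

3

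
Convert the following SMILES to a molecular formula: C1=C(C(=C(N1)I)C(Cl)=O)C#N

C6H2ClIN2O

Heavy atoms from the SMILES: 6 C, 1 Cl, 1 I, 2 N, 1 O.
Implicit hydrogens by atom environment:
  3 × C (aromatic): no H
  2 × C: no H
  1 × C (aromatic): 1 H
  1 × Cl: no H
  1 × I: no H
  1 × N (aromatic): 1 H
  1 × N: no H
  1 × O: no H
  Total hydrogens = 2.
Molecular formula: C6H2ClIN2O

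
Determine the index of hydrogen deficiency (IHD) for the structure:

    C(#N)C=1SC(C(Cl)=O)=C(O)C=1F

6

Molecular formula from the SMILES: C6HClFNO2S.
DoU = (2C + 2 + N − H − X)/2 = (2·6 + 2 + 1 − 1 − 2)/2 = 12/2 = 6.
(Structurally: 1 ring(s) + 5 π bond(s) = 6.)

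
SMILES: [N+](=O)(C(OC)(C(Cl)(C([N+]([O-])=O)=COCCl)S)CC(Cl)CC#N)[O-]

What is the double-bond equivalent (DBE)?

5

Molecular formula from the SMILES: C10H12Cl3N3O6S.
DoU = (2C + 2 + N − H − X)/2 = (2·10 + 2 + 3 − 12 − 3)/2 = 10/2 = 5.
(Structurally: 0 ring(s) + 5 π bond(s) = 5.)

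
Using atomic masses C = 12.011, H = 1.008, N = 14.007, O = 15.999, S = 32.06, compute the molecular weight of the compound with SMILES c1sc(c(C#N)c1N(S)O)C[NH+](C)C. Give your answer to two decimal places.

230.32

Molecular formula: C8H12N3OS2+.
M = 8×12.011 + 12×1.008 + 3×14.007 + 1×15.999 + 2×32.06 = 230.32 g/mol.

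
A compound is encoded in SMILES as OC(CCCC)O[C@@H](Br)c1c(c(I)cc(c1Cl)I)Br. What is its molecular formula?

Heavy atoms from the SMILES: 2 Br, 12 C, 1 Cl, 2 I, 2 O.
Implicit hydrogens by atom environment:
  5 × C (aromatic): no H
  3 × C: 2 H each → 6
  2 × Br: no H
  2 × C: 1 H each → 2
  2 × I: no H
  1 × C: 3 H
  1 × C (aromatic): 1 H
  1 × Cl: no H
  1 × O: 1 H
  1 × O: no H
  Total hydrogens = 13.
Molecular formula: C12H13Br2ClI2O2

C12H13Br2ClI2O2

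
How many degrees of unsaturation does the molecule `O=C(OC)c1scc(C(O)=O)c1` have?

5

Molecular formula from the SMILES: C7H6O4S.
DoU = (2C + 2 + N − H − X)/2 = (2·7 + 2 + 0 − 6 − 0)/2 = 10/2 = 5.
(Structurally: 1 ring(s) + 4 π bond(s) = 5.)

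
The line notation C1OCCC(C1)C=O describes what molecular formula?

C6H10O2

Heavy atoms from the SMILES: 6 C, 2 O.
Implicit hydrogens by atom environment:
  4 × C: 2 H each → 8
  2 × C: 1 H each → 2
  2 × O: no H
  Total hydrogens = 10.
Molecular formula: C6H10O2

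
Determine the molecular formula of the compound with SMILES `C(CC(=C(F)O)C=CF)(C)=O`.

C7H8F2O2

Heavy atoms from the SMILES: 7 C, 2 F, 2 O.
Implicit hydrogens by atom environment:
  3 × C: no H
  2 × C: 1 H each → 2
  2 × F: no H
  1 × C: 3 H
  1 × C: 2 H
  1 × O: 1 H
  1 × O: no H
  Total hydrogens = 8.
Molecular formula: C7H8F2O2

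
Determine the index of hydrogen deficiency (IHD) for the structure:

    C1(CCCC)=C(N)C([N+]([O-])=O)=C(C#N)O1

Molecular formula from the SMILES: C9H11N3O3.
DoU = (2C + 2 + N − H − X)/2 = (2·9 + 2 + 3 − 11 − 0)/2 = 12/2 = 6.
(Structurally: 1 ring(s) + 5 π bond(s) = 6.)

6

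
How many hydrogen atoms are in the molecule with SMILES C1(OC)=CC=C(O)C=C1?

Hydrogens are implicit in SMILES; fill each atom to its normal valence:
  4 × C (aromatic): 1 H each → 4
  2 × C (aromatic): no H
  1 × C: 3 H
  1 × O: 1 H
  1 × O: no H
  Total hydrogens = 8.

8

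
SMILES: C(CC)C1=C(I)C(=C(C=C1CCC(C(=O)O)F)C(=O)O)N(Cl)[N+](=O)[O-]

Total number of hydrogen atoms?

15

Hydrogens are implicit in SMILES; fill each atom to its normal valence:
  5 × C (aromatic): no H
  4 × C: 2 H each → 8
  3 × O: no H
  2 × C: no H
  2 × O: 1 H each → 2
  1 × C: 3 H
  1 × C (aromatic): 1 H
  1 × C: 1 H
  1 × Cl: no H
  1 × F: no H
  1 × I: no H
  1 × N: no H
  1 × N (charge +1): no H
  1 × O (charge -1): no H
  Total hydrogens = 15.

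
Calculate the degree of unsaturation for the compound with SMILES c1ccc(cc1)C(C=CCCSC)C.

Molecular formula from the SMILES: C13H18S.
DoU = (2C + 2 + N − H − X)/2 = (2·13 + 2 + 0 − 18 − 0)/2 = 10/2 = 5.
(Structurally: 1 ring(s) + 4 π bond(s) = 5.)

5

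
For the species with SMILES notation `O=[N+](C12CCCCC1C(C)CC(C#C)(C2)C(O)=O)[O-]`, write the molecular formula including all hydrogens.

C14H19NO4

Heavy atoms from the SMILES: 14 C, 1 N, 4 O.
Implicit hydrogens by atom environment:
  6 × C: 2 H each → 12
  4 × C: no H
  3 × C: 1 H each → 3
  2 × O: no H
  1 × C: 3 H
  1 × N (charge +1): no H
  1 × O: 1 H
  1 × O (charge -1): no H
  Total hydrogens = 19.
Molecular formula: C14H19NO4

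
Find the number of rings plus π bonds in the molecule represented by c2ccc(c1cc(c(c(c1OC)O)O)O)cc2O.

Molecular formula from the SMILES: C13H12O5.
DoU = (2C + 2 + N − H − X)/2 = (2·13 + 2 + 0 − 12 − 0)/2 = 16/2 = 8.
(Structurally: 2 ring(s) + 6 π bond(s) = 8.)

8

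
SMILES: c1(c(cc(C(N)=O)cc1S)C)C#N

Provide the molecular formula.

C9H8N2OS

Heavy atoms from the SMILES: 9 C, 2 N, 1 O, 1 S.
Implicit hydrogens by atom environment:
  4 × C (aromatic): no H
  2 × C (aromatic): 1 H each → 2
  2 × C: no H
  1 × C: 3 H
  1 × N: 2 H
  1 × N: no H
  1 × O: no H
  1 × S: 1 H
  Total hydrogens = 8.
Molecular formula: C9H8N2OS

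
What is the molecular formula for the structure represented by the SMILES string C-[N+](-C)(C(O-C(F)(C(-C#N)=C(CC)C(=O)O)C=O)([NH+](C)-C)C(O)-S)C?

Heavy atoms from the SMILES: 15 C, 1 F, 3 N, 5 O, 1 S.
Implicit hydrogens by atom environment:
  6 × C: 3 H each → 18
  6 × C: no H
  3 × O: no H
  2 × C: 1 H each → 2
  2 × O: 1 H each → 2
  1 × C: 2 H
  1 × F: no H
  1 × N (charge +1): 1 H
  1 × N: no H
  1 × N (charge +1): no H
  1 × S: 1 H
  Total hydrogens = 26.
Net charge +2.
Molecular formula: [C15H26FN3O5S]2+

[C15H26FN3O5S]2+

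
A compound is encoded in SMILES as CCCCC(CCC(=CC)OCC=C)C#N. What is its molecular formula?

C14H23NO

Heavy atoms from the SMILES: 14 C, 1 N, 1 O.
Implicit hydrogens by atom environment:
  7 × C: 2 H each → 14
  3 × C: 1 H each → 3
  2 × C: 3 H each → 6
  2 × C: no H
  1 × N: no H
  1 × O: no H
  Total hydrogens = 23.
Molecular formula: C14H23NO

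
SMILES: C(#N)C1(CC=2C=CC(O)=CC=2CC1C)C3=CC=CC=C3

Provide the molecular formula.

Heavy atoms from the SMILES: 18 C, 1 N, 1 O.
Implicit hydrogens by atom environment:
  8 × C (aromatic): 1 H each → 8
  4 × C (aromatic): no H
  2 × C: 2 H each → 4
  2 × C: no H
  1 × C: 3 H
  1 × C: 1 H
  1 × N: no H
  1 × O: 1 H
  Total hydrogens = 17.
Molecular formula: C18H17NO

C18H17NO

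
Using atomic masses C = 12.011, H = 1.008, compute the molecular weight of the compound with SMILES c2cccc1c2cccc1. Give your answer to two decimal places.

Molecular formula: C10H8.
M = 10×12.011 + 8×1.008 = 128.17 g/mol.

128.17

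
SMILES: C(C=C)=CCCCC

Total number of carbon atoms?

The symbol for carbon appears 8 times in the SMILES.

8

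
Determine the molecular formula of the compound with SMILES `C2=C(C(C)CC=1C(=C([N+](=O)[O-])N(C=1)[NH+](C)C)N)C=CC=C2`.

C15H21N4O2+

Heavy atoms from the SMILES: 15 C, 4 N, 2 O.
Implicit hydrogens by atom environment:
  6 × C (aromatic): 1 H each → 6
  4 × C (aromatic): no H
  3 × C: 3 H each → 9
  1 × C: 2 H
  1 × C: 1 H
  1 × N: 2 H
  1 × N (charge +1): 1 H
  1 × N (aromatic): no H
  1 × N (charge +1): no H
  1 × O: no H
  1 × O (charge -1): no H
  Total hydrogens = 21.
Net charge +1.
Molecular formula: C15H21N4O2+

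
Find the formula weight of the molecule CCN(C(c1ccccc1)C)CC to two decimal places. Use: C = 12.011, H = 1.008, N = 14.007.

Molecular formula: C12H19N.
M = 12×12.011 + 19×1.008 + 1×14.007 = 177.29 g/mol.

177.29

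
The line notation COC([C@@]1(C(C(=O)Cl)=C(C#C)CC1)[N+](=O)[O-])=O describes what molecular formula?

Heavy atoms from the SMILES: 10 C, 1 Cl, 1 N, 5 O.
Implicit hydrogens by atom environment:
  6 × C: no H
  4 × O: no H
  2 × C: 2 H each → 4
  1 × C: 3 H
  1 × C: 1 H
  1 × Cl: no H
  1 × N (charge +1): no H
  1 × O (charge -1): no H
  Total hydrogens = 8.
Molecular formula: C10H8ClNO5

C10H8ClNO5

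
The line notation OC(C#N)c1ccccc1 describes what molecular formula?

Heavy atoms from the SMILES: 8 C, 1 N, 1 O.
Implicit hydrogens by atom environment:
  5 × C (aromatic): 1 H each → 5
  1 × C: 1 H
  1 × C: no H
  1 × C (aromatic): no H
  1 × N: no H
  1 × O: 1 H
  Total hydrogens = 7.
Molecular formula: C8H7NO

C8H7NO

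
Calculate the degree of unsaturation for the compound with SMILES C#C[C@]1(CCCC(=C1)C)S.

4

Molecular formula from the SMILES: C9H12S.
DoU = (2C + 2 + N − H − X)/2 = (2·9 + 2 + 0 − 12 − 0)/2 = 8/2 = 4.
(Structurally: 1 ring(s) + 3 π bond(s) = 4.)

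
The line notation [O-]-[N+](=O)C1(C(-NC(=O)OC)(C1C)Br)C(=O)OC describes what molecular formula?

C8H11BrN2O6

Heavy atoms from the SMILES: 1 Br, 8 C, 2 N, 6 O.
Implicit hydrogens by atom environment:
  5 × O: no H
  4 × C: no H
  3 × C: 3 H each → 9
  1 × Br: no H
  1 × C: 1 H
  1 × N: 1 H
  1 × N (charge +1): no H
  1 × O (charge -1): no H
  Total hydrogens = 11.
Molecular formula: C8H11BrN2O6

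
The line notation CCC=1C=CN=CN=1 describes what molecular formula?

Heavy atoms from the SMILES: 6 C, 2 N.
Implicit hydrogens by atom environment:
  3 × C (aromatic): 1 H each → 3
  2 × N (aromatic): no H
  1 × C: 3 H
  1 × C: 2 H
  1 × C (aromatic): no H
  Total hydrogens = 8.
Molecular formula: C6H8N2

C6H8N2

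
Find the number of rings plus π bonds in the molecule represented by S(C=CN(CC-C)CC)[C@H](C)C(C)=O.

Molecular formula from the SMILES: C11H21NOS.
DoU = (2C + 2 + N − H − X)/2 = (2·11 + 2 + 1 − 21 − 0)/2 = 4/2 = 2.
(Structurally: 0 ring(s) + 2 π bond(s) = 2.)

2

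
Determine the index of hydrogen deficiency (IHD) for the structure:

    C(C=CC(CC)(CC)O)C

Molecular formula from the SMILES: C9H18O.
DoU = (2C + 2 + N − H − X)/2 = (2·9 + 2 + 0 − 18 − 0)/2 = 2/2 = 1.
(Structurally: 0 ring(s) + 1 π bond(s) = 1.)

1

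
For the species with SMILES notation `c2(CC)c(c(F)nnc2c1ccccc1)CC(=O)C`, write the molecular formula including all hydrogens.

Heavy atoms from the SMILES: 15 C, 1 F, 2 N, 1 O.
Implicit hydrogens by atom environment:
  5 × C (aromatic): 1 H each → 5
  5 × C (aromatic): no H
  2 × C: 3 H each → 6
  2 × C: 2 H each → 4
  2 × N (aromatic): no H
  1 × C: no H
  1 × F: no H
  1 × O: no H
  Total hydrogens = 15.
Molecular formula: C15H15FN2O

C15H15FN2O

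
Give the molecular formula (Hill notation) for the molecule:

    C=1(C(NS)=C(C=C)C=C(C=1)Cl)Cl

Heavy atoms from the SMILES: 8 C, 2 Cl, 1 N, 1 S.
Implicit hydrogens by atom environment:
  4 × C (aromatic): no H
  2 × C (aromatic): 1 H each → 2
  2 × Cl: no H
  1 × C: 2 H
  1 × C: 1 H
  1 × N: 1 H
  1 × S: 1 H
  Total hydrogens = 7.
Molecular formula: C8H7Cl2NS

C8H7Cl2NS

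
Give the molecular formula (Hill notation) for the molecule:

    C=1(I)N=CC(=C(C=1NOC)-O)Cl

Heavy atoms from the SMILES: 6 C, 1 Cl, 1 I, 2 N, 2 O.
Implicit hydrogens by atom environment:
  4 × C (aromatic): no H
  1 × C: 3 H
  1 × C (aromatic): 1 H
  1 × Cl: no H
  1 × I: no H
  1 × N: 1 H
  1 × N (aromatic): no H
  1 × O: 1 H
  1 × O: no H
  Total hydrogens = 6.
Molecular formula: C6H6ClIN2O2

C6H6ClIN2O2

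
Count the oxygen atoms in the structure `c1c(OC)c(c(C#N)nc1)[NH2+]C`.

1

The symbol for oxygen appears 1 time in the SMILES.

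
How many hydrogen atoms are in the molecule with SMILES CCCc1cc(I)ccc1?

11

Hydrogens are implicit in SMILES; fill each atom to its normal valence:
  4 × C (aromatic): 1 H each → 4
  2 × C: 2 H each → 4
  2 × C (aromatic): no H
  1 × C: 3 H
  1 × I: no H
  Total hydrogens = 11.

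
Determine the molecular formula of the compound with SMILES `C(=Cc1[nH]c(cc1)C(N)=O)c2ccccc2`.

C13H12N2O

Heavy atoms from the SMILES: 13 C, 2 N, 1 O.
Implicit hydrogens by atom environment:
  7 × C (aromatic): 1 H each → 7
  3 × C (aromatic): no H
  2 × C: 1 H each → 2
  1 × C: no H
  1 × N: 2 H
  1 × N (aromatic): 1 H
  1 × O: no H
  Total hydrogens = 12.
Molecular formula: C13H12N2O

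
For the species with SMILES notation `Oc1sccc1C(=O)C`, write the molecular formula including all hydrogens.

Heavy atoms from the SMILES: 6 C, 2 O, 1 S.
Implicit hydrogens by atom environment:
  2 × C (aromatic): 1 H each → 2
  2 × C (aromatic): no H
  1 × C: 3 H
  1 × C: no H
  1 × O: 1 H
  1 × O: no H
  1 × S (aromatic): no H
  Total hydrogens = 6.
Molecular formula: C6H6O2S

C6H6O2S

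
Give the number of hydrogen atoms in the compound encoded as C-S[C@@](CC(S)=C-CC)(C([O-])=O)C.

Hydrogens are implicit in SMILES; fill each atom to its normal valence:
  3 × C: 3 H each → 9
  3 × C: no H
  2 × C: 2 H each → 4
  1 × C: 1 H
  1 × O: no H
  1 × O (charge -1): no H
  1 × S: 1 H
  1 × S: no H
  Total hydrogens = 15.

15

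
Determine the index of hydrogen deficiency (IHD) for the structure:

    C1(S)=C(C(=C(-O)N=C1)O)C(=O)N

Molecular formula from the SMILES: C6H6N2O3S.
DoU = (2C + 2 + N − H − X)/2 = (2·6 + 2 + 2 − 6 − 0)/2 = 10/2 = 5.
(Structurally: 1 ring(s) + 4 π bond(s) = 5.)

5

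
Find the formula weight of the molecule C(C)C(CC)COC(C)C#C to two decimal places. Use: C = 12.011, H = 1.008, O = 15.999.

Molecular formula: C10H18O.
M = 10×12.011 + 18×1.008 + 1×15.999 = 154.25 g/mol.

154.25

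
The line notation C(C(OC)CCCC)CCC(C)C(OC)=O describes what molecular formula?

C13H26O3

Heavy atoms from the SMILES: 13 C, 3 O.
Implicit hydrogens by atom environment:
  6 × C: 2 H each → 12
  4 × C: 3 H each → 12
  3 × O: no H
  2 × C: 1 H each → 2
  1 × C: no H
  Total hydrogens = 26.
Molecular formula: C13H26O3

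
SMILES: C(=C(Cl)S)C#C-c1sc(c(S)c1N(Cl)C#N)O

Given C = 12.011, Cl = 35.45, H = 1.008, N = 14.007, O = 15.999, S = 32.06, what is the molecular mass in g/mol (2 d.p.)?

Molecular formula: C9H4Cl2N2OS3.
M = 9×12.011 + 2×35.45 + 4×1.008 + 2×14.007 + 1×15.999 + 3×32.06 = 323.22 g/mol.

323.22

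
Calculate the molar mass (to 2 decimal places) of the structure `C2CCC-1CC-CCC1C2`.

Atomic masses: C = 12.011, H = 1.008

138.25

Molecular formula: C10H18.
M = 10×12.011 + 18×1.008 = 138.25 g/mol.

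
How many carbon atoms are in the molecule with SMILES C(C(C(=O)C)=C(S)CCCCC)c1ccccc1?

16

The symbol for carbon appears 16 times in the SMILES. Lowercase c denotes aromatic carbon and counts toward C.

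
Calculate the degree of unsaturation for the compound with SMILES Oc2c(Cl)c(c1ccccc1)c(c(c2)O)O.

8

Molecular formula from the SMILES: C12H9ClO3.
DoU = (2C + 2 + N − H − X)/2 = (2·12 + 2 + 0 − 9 − 1)/2 = 16/2 = 8.
(Structurally: 2 ring(s) + 6 π bond(s) = 8.)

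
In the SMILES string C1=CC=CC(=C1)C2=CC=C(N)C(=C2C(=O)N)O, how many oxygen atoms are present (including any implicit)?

The symbol for oxygen appears 2 times in the SMILES.

2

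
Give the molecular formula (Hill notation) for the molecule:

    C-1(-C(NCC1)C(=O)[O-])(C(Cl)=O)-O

C6H7ClNO4-

Heavy atoms from the SMILES: 6 C, 1 Cl, 1 N, 4 O.
Implicit hydrogens by atom environment:
  3 × C: no H
  2 × C: 2 H each → 4
  2 × O: no H
  1 × C: 1 H
  1 × Cl: no H
  1 × N: 1 H
  1 × O: 1 H
  1 × O (charge -1): no H
  Total hydrogens = 7.
Net charge -1.
Molecular formula: C6H7ClNO4-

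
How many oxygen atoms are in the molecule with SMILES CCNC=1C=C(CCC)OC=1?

The symbol for oxygen appears 1 time in the SMILES.

1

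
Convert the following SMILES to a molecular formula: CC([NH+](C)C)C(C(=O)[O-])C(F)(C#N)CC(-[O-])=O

C10H14FN2O4-

Heavy atoms from the SMILES: 10 C, 1 F, 2 N, 4 O.
Implicit hydrogens by atom environment:
  4 × C: no H
  3 × C: 3 H each → 9
  2 × C: 1 H each → 2
  2 × O: no H
  2 × O (charge -1): no H
  1 × C: 2 H
  1 × F: no H
  1 × N (charge +1): 1 H
  1 × N: no H
  Total hydrogens = 14.
Net charge -1.
Molecular formula: C10H14FN2O4-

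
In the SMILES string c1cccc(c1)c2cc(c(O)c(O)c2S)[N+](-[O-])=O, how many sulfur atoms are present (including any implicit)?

1

The symbol for sulfur appears 1 time in the SMILES.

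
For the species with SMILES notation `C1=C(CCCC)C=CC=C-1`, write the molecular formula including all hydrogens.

Heavy atoms from the SMILES: 10 C.
Implicit hydrogens by atom environment:
  5 × C (aromatic): 1 H each → 5
  3 × C: 2 H each → 6
  1 × C: 3 H
  1 × C (aromatic): no H
  Total hydrogens = 14.
Molecular formula: C10H14

C10H14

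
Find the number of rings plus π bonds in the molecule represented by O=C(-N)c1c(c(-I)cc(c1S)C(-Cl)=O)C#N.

8

Molecular formula from the SMILES: C9H4ClIN2O2S.
DoU = (2C + 2 + N − H − X)/2 = (2·9 + 2 + 2 − 4 − 2)/2 = 16/2 = 8.
(Structurally: 1 ring(s) + 7 π bond(s) = 8.)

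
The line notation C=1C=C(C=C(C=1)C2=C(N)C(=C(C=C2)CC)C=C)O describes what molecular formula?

C16H17NO

Heavy atoms from the SMILES: 16 C, 1 N, 1 O.
Implicit hydrogens by atom environment:
  6 × C (aromatic): 1 H each → 6
  6 × C (aromatic): no H
  2 × C: 2 H each → 4
  1 × C: 3 H
  1 × C: 1 H
  1 × N: 2 H
  1 × O: 1 H
  Total hydrogens = 17.
Molecular formula: C16H17NO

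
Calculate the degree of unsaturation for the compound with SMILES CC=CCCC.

1

Molecular formula from the SMILES: C6H12.
DoU = (2C + 2 + N − H − X)/2 = (2·6 + 2 + 0 − 12 − 0)/2 = 2/2 = 1.
(Structurally: 0 ring(s) + 1 π bond(s) = 1.)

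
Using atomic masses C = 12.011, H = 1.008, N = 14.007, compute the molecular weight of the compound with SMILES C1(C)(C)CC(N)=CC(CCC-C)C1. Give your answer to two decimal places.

Molecular formula: C12H23N.
M = 12×12.011 + 23×1.008 + 1×14.007 = 181.32 g/mol.

181.32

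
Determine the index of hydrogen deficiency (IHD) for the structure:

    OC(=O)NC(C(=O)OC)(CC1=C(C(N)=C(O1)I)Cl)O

5

Molecular formula from the SMILES: C9H10ClIN2O6.
DoU = (2C + 2 + N − H − X)/2 = (2·9 + 2 + 2 − 10 − 2)/2 = 10/2 = 5.
(Structurally: 1 ring(s) + 4 π bond(s) = 5.)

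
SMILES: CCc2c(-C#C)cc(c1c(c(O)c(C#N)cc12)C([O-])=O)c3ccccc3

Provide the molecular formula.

Heavy atoms from the SMILES: 22 C, 1 N, 3 O.
Implicit hydrogens by atom environment:
  9 × C (aromatic): no H
  7 × C (aromatic): 1 H each → 7
  3 × C: no H
  1 × C: 3 H
  1 × C: 2 H
  1 × C: 1 H
  1 × N: no H
  1 × O: 1 H
  1 × O: no H
  1 × O (charge -1): no H
  Total hydrogens = 14.
Net charge -1.
Molecular formula: C22H14NO3-

C22H14NO3-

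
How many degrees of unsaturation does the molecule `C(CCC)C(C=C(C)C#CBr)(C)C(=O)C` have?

Molecular formula from the SMILES: C13H19BrO.
DoU = (2C + 2 + N − H − X)/2 = (2·13 + 2 + 0 − 19 − 1)/2 = 8/2 = 4.
(Structurally: 0 ring(s) + 4 π bond(s) = 4.)

4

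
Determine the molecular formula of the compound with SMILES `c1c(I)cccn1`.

C5H4IN

Heavy atoms from the SMILES: 5 C, 1 I, 1 N.
Implicit hydrogens by atom environment:
  4 × C (aromatic): 1 H each → 4
  1 × C (aromatic): no H
  1 × I: no H
  1 × N (aromatic): no H
  Total hydrogens = 4.
Molecular formula: C5H4IN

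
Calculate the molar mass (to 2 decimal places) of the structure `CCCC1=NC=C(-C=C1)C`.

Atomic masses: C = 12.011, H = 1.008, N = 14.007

Molecular formula: C9H13N.
M = 9×12.011 + 13×1.008 + 1×14.007 = 135.21 g/mol.

135.21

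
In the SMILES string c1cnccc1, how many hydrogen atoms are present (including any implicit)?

Hydrogens are implicit in SMILES; fill each atom to its normal valence:
  5 × C (aromatic): 1 H each → 5
  1 × N (aromatic): no H
  Total hydrogens = 5.

5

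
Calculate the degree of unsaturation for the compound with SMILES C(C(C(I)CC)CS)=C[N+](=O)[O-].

2

Molecular formula from the SMILES: C7H12INO2S.
DoU = (2C + 2 + N − H − X)/2 = (2·7 + 2 + 1 − 12 − 1)/2 = 4/2 = 2.
(Structurally: 0 ring(s) + 2 π bond(s) = 2.)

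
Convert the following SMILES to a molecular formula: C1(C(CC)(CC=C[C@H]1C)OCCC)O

Heavy atoms from the SMILES: 12 C, 2 O.
Implicit hydrogens by atom environment:
  4 × C: 2 H each → 8
  4 × C: 1 H each → 4
  3 × C: 3 H each → 9
  1 × C: no H
  1 × O: 1 H
  1 × O: no H
  Total hydrogens = 22.
Molecular formula: C12H22O2

C12H22O2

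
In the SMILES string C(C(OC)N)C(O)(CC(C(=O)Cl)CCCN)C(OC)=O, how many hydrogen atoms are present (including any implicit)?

23

Hydrogens are implicit in SMILES; fill each atom to its normal valence:
  5 × C: 2 H each → 10
  4 × O: no H
  3 × C: no H
  2 × C: 3 H each → 6
  2 × C: 1 H each → 2
  2 × N: 2 H each → 4
  1 × Cl: no H
  1 × O: 1 H
  Total hydrogens = 23.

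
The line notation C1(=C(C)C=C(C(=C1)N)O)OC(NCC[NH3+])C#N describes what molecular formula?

Heavy atoms from the SMILES: 11 C, 4 N, 2 O.
Implicit hydrogens by atom environment:
  4 × C (aromatic): no H
  2 × C: 2 H each → 4
  2 × C (aromatic): 1 H each → 2
  1 × C: 3 H
  1 × C: 1 H
  1 × C: no H
  1 × N (charge +1): 3 H
  1 × N: 2 H
  1 × N: 1 H
  1 × N: no H
  1 × O: 1 H
  1 × O: no H
  Total hydrogens = 17.
Net charge +1.
Molecular formula: C11H17N4O2+

C11H17N4O2+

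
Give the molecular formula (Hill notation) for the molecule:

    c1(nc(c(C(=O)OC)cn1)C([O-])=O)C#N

Heavy atoms from the SMILES: 8 C, 3 N, 4 O.
Implicit hydrogens by atom environment:
  3 × C (aromatic): no H
  3 × C: no H
  3 × O: no H
  2 × N (aromatic): no H
  1 × C: 3 H
  1 × C (aromatic): 1 H
  1 × N: no H
  1 × O (charge -1): no H
  Total hydrogens = 4.
Net charge -1.
Molecular formula: C8H4N3O4-

C8H4N3O4-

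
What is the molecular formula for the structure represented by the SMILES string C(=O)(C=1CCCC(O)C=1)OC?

C8H12O3

Heavy atoms from the SMILES: 8 C, 3 O.
Implicit hydrogens by atom environment:
  3 × C: 2 H each → 6
  2 × C: 1 H each → 2
  2 × C: no H
  2 × O: no H
  1 × C: 3 H
  1 × O: 1 H
  Total hydrogens = 12.
Molecular formula: C8H12O3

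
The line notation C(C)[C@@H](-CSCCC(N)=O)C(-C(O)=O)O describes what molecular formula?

Heavy atoms from the SMILES: 9 C, 1 N, 4 O, 1 S.
Implicit hydrogens by atom environment:
  4 × C: 2 H each → 8
  2 × C: 1 H each → 2
  2 × C: no H
  2 × O: 1 H each → 2
  2 × O: no H
  1 × C: 3 H
  1 × N: 2 H
  1 × S: no H
  Total hydrogens = 17.
Molecular formula: C9H17NO4S

C9H17NO4S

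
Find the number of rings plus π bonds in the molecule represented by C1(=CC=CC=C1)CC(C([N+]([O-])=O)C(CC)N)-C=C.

Molecular formula from the SMILES: C14H20N2O2.
DoU = (2C + 2 + N − H − X)/2 = (2·14 + 2 + 2 − 20 − 0)/2 = 12/2 = 6.
(Structurally: 1 ring(s) + 5 π bond(s) = 6.)

6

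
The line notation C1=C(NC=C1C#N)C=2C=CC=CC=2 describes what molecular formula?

Heavy atoms from the SMILES: 11 C, 2 N.
Implicit hydrogens by atom environment:
  7 × C (aromatic): 1 H each → 7
  3 × C (aromatic): no H
  1 × C: no H
  1 × N (aromatic): 1 H
  1 × N: no H
  Total hydrogens = 8.
Molecular formula: C11H8N2

C11H8N2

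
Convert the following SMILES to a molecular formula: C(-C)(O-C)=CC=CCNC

Heavy atoms from the SMILES: 8 C, 1 N, 1 O.
Implicit hydrogens by atom environment:
  3 × C: 3 H each → 9
  3 × C: 1 H each → 3
  1 × C: 2 H
  1 × C: no H
  1 × N: 1 H
  1 × O: no H
  Total hydrogens = 15.
Molecular formula: C8H15NO

C8H15NO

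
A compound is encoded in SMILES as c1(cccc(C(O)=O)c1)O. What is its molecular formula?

C7H6O3

Heavy atoms from the SMILES: 7 C, 3 O.
Implicit hydrogens by atom environment:
  4 × C (aromatic): 1 H each → 4
  2 × C (aromatic): no H
  2 × O: 1 H each → 2
  1 × C: no H
  1 × O: no H
  Total hydrogens = 6.
Molecular formula: C7H6O3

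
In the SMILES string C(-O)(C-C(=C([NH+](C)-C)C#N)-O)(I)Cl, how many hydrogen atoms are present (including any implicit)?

Hydrogens are implicit in SMILES; fill each atom to its normal valence:
  4 × C: no H
  2 × C: 3 H each → 6
  2 × O: 1 H each → 2
  1 × C: 2 H
  1 × Cl: no H
  1 × I: no H
  1 × N (charge +1): 1 H
  1 × N: no H
  Total hydrogens = 11.

11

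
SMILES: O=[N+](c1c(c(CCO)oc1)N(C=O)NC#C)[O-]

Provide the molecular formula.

Heavy atoms from the SMILES: 9 C, 3 N, 5 O.
Implicit hydrogens by atom environment:
  3 × C (aromatic): no H
  2 × C: 2 H each → 4
  2 × C: 1 H each → 2
  2 × O: no H
  1 × C (aromatic): 1 H
  1 × C: no H
  1 × N: 1 H
  1 × N: no H
  1 × N (charge +1): no H
  1 × O: 1 H
  1 × O (aromatic): no H
  1 × O (charge -1): no H
  Total hydrogens = 9.
Molecular formula: C9H9N3O5

C9H9N3O5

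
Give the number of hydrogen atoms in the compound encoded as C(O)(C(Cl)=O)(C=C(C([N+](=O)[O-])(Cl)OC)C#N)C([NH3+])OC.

12

Hydrogens are implicit in SMILES; fill each atom to its normal valence:
  5 × C: no H
  4 × O: no H
  2 × C: 3 H each → 6
  2 × C: 1 H each → 2
  2 × Cl: no H
  1 × N (charge +1): 3 H
  1 × N: no H
  1 × N (charge +1): no H
  1 × O: 1 H
  1 × O (charge -1): no H
  Total hydrogens = 12.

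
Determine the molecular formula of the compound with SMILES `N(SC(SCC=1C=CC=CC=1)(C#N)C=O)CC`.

C12H14N2OS2

Heavy atoms from the SMILES: 12 C, 2 N, 1 O, 2 S.
Implicit hydrogens by atom environment:
  5 × C (aromatic): 1 H each → 5
  2 × C: 2 H each → 4
  2 × C: no H
  2 × S: no H
  1 × C: 3 H
  1 × C: 1 H
  1 × C (aromatic): no H
  1 × N: 1 H
  1 × N: no H
  1 × O: no H
  Total hydrogens = 14.
Molecular formula: C12H14N2OS2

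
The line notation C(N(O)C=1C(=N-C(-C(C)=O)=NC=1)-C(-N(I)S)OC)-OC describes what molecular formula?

Heavy atoms from the SMILES: 10 C, 1 I, 4 N, 4 O, 1 S.
Implicit hydrogens by atom environment:
  3 × C: 3 H each → 9
  3 × C (aromatic): no H
  3 × O: no H
  2 × N (aromatic): no H
  2 × N: no H
  1 × C: 2 H
  1 × C (aromatic): 1 H
  1 × C: 1 H
  1 × C: no H
  1 × I: no H
  1 × O: 1 H
  1 × S: 1 H
  Total hydrogens = 15.
Molecular formula: C10H15IN4O4S

C10H15IN4O4S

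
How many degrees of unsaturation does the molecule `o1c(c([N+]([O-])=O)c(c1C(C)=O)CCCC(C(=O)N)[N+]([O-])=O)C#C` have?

9

Molecular formula from the SMILES: C13H13N3O7.
DoU = (2C + 2 + N − H − X)/2 = (2·13 + 2 + 3 − 13 − 0)/2 = 18/2 = 9.
(Structurally: 1 ring(s) + 8 π bond(s) = 9.)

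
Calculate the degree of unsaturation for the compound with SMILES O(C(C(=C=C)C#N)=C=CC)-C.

6

Molecular formula from the SMILES: C9H9NO.
DoU = (2C + 2 + N − H − X)/2 = (2·9 + 2 + 1 − 9 − 0)/2 = 12/2 = 6.
(Structurally: 0 ring(s) + 6 π bond(s) = 6.)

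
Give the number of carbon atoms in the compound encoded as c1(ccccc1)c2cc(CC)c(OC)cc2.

15

The symbol for carbon appears 15 times in the SMILES. Lowercase c denotes aromatic carbon and counts toward C.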